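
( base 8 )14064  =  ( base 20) F9G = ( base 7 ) 24031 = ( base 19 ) H32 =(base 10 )6196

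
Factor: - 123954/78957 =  - 146/93 =-2^1 * 3^(-1 ) * 31^( - 1 ) * 73^1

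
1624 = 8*203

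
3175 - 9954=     -  6779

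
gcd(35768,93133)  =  1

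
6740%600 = 140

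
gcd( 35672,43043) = 91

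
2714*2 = 5428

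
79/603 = 79/603 = 0.13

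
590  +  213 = 803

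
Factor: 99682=2^1*11^1*23^1*197^1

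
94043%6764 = 6111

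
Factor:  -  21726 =  -  2^1*3^2 * 17^1*71^1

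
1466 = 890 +576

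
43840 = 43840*1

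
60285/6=10047 + 1/2 = 10047.50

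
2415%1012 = 391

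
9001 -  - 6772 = 15773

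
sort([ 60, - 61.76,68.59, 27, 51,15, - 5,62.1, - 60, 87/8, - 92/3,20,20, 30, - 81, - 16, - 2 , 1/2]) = [ - 81,-61.76, - 60 , - 92/3  , - 16 , - 5, - 2,1/2,87/8,15,  20,20,27,30, 51,60,  62.1,68.59 ] 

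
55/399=55/399  =  0.14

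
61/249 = 61/249=0.24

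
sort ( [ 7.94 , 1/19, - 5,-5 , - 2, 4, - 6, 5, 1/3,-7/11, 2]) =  [-6 , - 5, - 5, - 2,-7/11, 1/19, 1/3, 2 , 4,5,7.94 ]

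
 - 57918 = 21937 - 79855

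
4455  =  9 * 495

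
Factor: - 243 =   -  3^5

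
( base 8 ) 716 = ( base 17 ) 1A3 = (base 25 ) IC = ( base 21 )110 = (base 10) 462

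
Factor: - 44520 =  - 2^3*3^1 * 5^1*7^1*53^1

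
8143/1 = 8143= 8143.00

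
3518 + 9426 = 12944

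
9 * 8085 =72765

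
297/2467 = 297/2467 = 0.12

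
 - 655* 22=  - 14410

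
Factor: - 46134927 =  - 3^4*67^1*8501^1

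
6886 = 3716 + 3170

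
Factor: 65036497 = 71^1 * 461^1 * 1987^1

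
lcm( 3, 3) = 3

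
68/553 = 68/553 =0.12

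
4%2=0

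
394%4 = 2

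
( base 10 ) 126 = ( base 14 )90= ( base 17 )77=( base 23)5B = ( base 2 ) 1111110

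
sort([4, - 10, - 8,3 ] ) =[ - 10,-8, 3,  4 ] 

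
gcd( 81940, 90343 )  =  1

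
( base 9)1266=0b1110110111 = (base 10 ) 951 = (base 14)4BD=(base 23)1i8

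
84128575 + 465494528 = 549623103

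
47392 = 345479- 298087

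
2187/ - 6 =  - 365 + 1/2 = - 364.50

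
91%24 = 19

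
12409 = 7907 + 4502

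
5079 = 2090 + 2989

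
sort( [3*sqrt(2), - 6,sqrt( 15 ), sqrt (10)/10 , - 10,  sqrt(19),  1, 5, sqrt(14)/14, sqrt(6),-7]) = [ - 10,- 7 , -6, sqrt(14 ) /14,sqrt( 10)/10,  1,  sqrt( 6), sqrt(  15), 3*sqrt(2), sqrt(19),5 ] 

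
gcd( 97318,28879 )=1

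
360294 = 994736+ - 634442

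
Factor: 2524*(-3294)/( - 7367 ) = 8314056/7367 = 2^3*3^3*53^( - 1 )*61^1*139^ (-1)*631^1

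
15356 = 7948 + 7408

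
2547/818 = 3 + 93/818 = 3.11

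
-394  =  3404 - 3798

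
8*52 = 416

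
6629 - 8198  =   - 1569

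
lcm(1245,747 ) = 3735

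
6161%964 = 377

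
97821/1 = 97821 = 97821.00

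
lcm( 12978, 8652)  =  25956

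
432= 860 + -428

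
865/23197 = 865/23197 = 0.04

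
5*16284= 81420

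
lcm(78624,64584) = 1808352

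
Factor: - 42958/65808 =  - 2^( - 3)* 3^ ( - 2)*47^1= - 47/72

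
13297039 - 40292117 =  - 26995078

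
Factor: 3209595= 3^1*5^1*213973^1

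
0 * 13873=0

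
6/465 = 2/155 = 0.01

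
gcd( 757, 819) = 1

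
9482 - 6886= 2596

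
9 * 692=6228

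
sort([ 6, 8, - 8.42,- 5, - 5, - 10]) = [-10,- 8.42,-5,-5,6,  8 ] 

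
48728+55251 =103979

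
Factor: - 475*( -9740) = 4626500  =  2^2* 5^3*19^1*487^1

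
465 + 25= 490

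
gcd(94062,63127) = 1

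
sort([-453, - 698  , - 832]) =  [-832, - 698, - 453] 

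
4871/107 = 4871/107= 45.52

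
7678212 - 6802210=876002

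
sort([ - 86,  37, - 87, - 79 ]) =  [ - 87, - 86, - 79, 37]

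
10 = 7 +3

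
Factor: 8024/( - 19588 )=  - 2^1*17^1*83^ ( -1) =- 34/83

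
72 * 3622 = 260784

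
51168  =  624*82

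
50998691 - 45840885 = 5157806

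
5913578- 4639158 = 1274420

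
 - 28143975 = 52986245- 81130220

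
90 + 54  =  144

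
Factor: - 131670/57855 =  - 2^1*3^1 * 11^1*29^(  -  1) = - 66/29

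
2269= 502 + 1767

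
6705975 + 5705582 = 12411557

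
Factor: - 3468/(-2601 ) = 4/3 = 2^2 * 3^(-1)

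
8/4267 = 8/4267  =  0.00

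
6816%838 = 112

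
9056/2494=3 + 787/1247 = 3.63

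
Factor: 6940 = 2^2*5^1*347^1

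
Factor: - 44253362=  - 2^1*29^1 * 762989^1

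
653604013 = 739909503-86305490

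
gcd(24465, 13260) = 15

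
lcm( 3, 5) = 15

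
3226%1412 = 402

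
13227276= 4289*3084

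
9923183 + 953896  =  10877079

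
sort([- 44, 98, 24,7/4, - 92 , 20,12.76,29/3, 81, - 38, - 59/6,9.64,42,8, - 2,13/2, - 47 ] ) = [ - 92, - 47, - 44, - 38, - 59/6, - 2, 7/4, 13/2 , 8,9.64 , 29/3,12.76, 20, 24, 42,81,98] 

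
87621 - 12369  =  75252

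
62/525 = 62/525 = 0.12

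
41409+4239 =45648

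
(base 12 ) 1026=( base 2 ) 11011011110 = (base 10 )1758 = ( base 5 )24013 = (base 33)1K9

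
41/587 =41/587 = 0.07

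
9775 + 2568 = 12343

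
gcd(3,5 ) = 1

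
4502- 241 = 4261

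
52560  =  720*73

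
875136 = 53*16512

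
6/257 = 6/257 = 0.02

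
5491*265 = 1455115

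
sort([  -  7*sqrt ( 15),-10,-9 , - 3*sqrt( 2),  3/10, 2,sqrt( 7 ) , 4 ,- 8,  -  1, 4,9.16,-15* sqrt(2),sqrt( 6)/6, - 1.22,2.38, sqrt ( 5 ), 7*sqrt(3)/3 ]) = [ - 7* sqrt( 15 ), - 15*sqrt( 2 ), - 10,- 9, - 8, - 3*sqrt( 2), - 1.22, - 1, 3/10, sqrt(6 ) /6,2,sqrt(5), 2.38,sqrt( 7),4, 4,  7*sqrt( 3)/3, 9.16]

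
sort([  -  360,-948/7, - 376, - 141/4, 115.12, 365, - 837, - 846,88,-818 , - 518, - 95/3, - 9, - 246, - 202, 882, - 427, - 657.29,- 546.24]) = [ - 846, - 837, - 818,  -  657.29 ,  -  546.24,  -  518 , - 427, - 376, - 360,- 246, - 202, - 948/7,-141/4,  -  95/3, - 9, 88,115.12 , 365, 882]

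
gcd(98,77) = 7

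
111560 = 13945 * 8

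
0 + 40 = 40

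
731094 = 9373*78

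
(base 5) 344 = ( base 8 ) 143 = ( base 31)36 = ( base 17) 5e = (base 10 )99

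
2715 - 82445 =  - 79730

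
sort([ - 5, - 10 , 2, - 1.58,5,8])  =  [ - 10, - 5, - 1.58,  2,5, 8 ]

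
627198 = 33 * 19006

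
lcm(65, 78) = 390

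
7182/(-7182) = -1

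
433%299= 134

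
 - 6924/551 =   -  13 + 239/551= -  12.57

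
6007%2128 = 1751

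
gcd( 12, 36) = 12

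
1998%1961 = 37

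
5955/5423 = 5955/5423 = 1.10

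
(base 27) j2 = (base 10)515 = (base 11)429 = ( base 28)IB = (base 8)1003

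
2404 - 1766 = 638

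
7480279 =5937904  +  1542375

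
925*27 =24975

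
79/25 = 79/25 = 3.16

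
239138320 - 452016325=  - 212878005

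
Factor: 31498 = 2^1*15749^1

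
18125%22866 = 18125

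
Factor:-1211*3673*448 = - 2^6 * 7^2*173^1*3673^1 = - 1992705344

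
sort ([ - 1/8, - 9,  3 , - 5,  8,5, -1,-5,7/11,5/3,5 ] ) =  [ - 9 ,  -  5,-5, - 1, -1/8, 7/11,5/3, 3 , 5,5,8] 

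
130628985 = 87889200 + 42739785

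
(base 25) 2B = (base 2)111101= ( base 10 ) 61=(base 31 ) 1U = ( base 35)1q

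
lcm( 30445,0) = 0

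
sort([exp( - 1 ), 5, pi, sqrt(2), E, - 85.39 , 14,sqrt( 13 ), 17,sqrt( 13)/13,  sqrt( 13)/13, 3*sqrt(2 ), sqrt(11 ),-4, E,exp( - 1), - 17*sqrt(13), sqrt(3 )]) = [  -  85.39, - 17 * sqrt (13),-4, sqrt(13 ) /13,sqrt(13) /13, exp(-1 ) , exp (-1), sqrt (2 ), sqrt( 3) , E, E,pi,sqrt ( 11),sqrt(13),3*sqrt( 2 ), 5, 14,  17]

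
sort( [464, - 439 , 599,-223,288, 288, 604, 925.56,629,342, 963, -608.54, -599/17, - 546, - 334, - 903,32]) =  [ - 903, - 608.54, - 546, - 439, - 334, - 223, - 599/17, 32, 288, 288, 342, 464, 599,604, 629,925.56 , 963 ] 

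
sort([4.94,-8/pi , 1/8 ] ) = [ - 8/pi, 1/8,4.94]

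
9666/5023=1 + 4643/5023 = 1.92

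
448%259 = 189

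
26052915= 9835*2649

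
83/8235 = 83/8235 = 0.01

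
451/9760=451/9760 = 0.05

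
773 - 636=137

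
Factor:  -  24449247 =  - 3^2*17^1*159799^1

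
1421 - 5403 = -3982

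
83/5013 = 83/5013 = 0.02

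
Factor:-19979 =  - 19979^1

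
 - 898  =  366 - 1264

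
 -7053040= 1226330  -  8279370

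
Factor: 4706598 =2^1*3^1*13^1 * 83^1*727^1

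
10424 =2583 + 7841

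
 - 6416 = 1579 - 7995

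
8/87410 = 4/43705= 0.00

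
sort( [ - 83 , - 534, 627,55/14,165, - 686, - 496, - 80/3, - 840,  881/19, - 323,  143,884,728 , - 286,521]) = [-840, - 686  ,-534, - 496,  -  323, -286,- 83, - 80/3,55/14,881/19,  143, 165,521, 627,728,884 ] 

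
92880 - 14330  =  78550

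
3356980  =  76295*44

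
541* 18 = 9738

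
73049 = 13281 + 59768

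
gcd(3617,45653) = 1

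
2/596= 1/298= 0.00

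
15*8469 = 127035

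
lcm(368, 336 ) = 7728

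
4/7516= 1/1879 = 0.00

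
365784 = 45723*8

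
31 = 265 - 234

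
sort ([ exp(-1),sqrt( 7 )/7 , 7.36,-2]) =[-2,exp( - 1),sqrt(7 )/7,  7.36]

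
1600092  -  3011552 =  - 1411460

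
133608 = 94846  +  38762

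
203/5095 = 203/5095 =0.04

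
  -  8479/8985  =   - 8479/8985 = -  0.94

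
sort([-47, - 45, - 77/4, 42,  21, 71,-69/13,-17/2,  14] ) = [ - 47,- 45, - 77/4, - 17/2,-69/13, 14 , 21,42, 71]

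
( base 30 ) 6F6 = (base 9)8026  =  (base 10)5856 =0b1011011100000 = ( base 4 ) 1123200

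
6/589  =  6/589 =0.01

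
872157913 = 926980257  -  54822344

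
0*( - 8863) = 0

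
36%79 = 36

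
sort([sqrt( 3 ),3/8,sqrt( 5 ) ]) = [ 3/8,sqrt( 3 ),sqrt( 5) ]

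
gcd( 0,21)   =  21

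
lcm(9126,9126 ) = 9126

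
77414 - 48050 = 29364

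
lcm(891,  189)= 6237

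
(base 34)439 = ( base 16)127F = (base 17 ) G69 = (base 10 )4735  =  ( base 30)57P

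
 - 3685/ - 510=737/102  =  7.23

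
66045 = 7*9435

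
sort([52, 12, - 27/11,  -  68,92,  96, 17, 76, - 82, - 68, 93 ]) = [ - 82, -68,- 68,- 27/11,12,  17,52,  76,  92 , 93, 96]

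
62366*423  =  26380818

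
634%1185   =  634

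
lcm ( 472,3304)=3304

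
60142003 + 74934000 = 135076003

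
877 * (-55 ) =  - 48235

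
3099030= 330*9391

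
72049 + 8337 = 80386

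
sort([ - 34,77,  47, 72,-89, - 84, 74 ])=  [ - 89, - 84, - 34,  47,  72,74, 77 ]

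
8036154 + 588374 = 8624528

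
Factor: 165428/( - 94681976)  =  -41357/23670494 = -2^(-1 ) * 17^( - 1 ) * 743^ ( - 1 )*937^( - 1 )*41357^1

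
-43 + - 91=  -134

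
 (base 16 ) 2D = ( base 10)45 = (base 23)1m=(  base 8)55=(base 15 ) 30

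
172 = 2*86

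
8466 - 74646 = -66180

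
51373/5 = 10274 + 3/5 =10274.60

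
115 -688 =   -  573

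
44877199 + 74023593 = 118900792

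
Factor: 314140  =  2^2*5^1*113^1*139^1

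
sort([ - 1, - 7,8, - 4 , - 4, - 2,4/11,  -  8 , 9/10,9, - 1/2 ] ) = [  -  8, - 7, - 4, - 4, - 2, - 1, - 1/2,4/11 , 9/10,8, 9 ] 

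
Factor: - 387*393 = -3^3*43^1*131^1 = - 152091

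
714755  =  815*877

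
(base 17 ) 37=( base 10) 58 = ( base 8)72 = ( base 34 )1O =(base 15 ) 3D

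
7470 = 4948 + 2522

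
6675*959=6401325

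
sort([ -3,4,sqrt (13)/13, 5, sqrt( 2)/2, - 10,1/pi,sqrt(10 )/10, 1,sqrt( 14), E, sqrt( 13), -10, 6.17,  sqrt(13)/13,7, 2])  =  [-10  , - 10,-3, sqrt( 13)/13, sqrt(13 ) /13,sqrt( 10) /10, 1/pi, sqrt(2 ) /2, 1 , 2, E,sqrt ( 13 ), sqrt (14), 4,  5, 6.17, 7] 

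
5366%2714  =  2652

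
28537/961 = 29+668/961= 29.70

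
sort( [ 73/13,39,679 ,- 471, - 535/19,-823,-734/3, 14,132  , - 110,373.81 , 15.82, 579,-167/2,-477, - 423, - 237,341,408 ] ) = [-823, -477 , - 471,-423, - 734/3, - 237,  -  110,-167/2, - 535/19,73/13,14, 15.82,39,  132, 341,373.81,408,579,679]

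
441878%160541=120796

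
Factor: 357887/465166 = 2^( - 1 )*13^ ( -1 ) * 61^1* 5867^1 * 17891^ ( - 1)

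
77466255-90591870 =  -13125615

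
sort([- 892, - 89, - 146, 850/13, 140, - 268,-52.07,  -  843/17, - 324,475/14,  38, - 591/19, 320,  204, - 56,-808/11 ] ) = [ - 892, -324 , - 268, - 146, - 89, -808/11, - 56, - 52.07,-843/17, - 591/19, 475/14, 38, 850/13,140 , 204,320]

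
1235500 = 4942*250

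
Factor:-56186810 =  -2^1 * 5^1*41^1*43^1 * 3187^1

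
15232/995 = 15+307/995 = 15.31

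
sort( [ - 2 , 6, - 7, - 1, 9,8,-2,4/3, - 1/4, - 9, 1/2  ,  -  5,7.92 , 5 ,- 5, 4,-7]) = [ - 9 ,  -  7, - 7, - 5 ,- 5, - 2,-2, - 1, - 1/4,1/2,4/3,4, 5,6, 7.92, 8,  9 ]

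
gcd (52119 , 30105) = 9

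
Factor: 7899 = 3^1*2633^1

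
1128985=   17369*65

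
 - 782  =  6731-7513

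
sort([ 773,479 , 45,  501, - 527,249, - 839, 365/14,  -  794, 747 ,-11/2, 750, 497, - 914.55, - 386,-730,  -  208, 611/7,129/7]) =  [ - 914.55,-839, - 794 , - 730, - 527,  -  386,  -  208,  -  11/2,129/7,365/14, 45,611/7, 249, 479,497, 501,747, 750,773]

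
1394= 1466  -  72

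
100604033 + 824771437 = 925375470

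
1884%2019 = 1884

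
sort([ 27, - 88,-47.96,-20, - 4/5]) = [ - 88,-47.96, - 20, - 4/5,  27 ] 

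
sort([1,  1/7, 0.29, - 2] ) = [ - 2, 1/7, 0.29,1 ]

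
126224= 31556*4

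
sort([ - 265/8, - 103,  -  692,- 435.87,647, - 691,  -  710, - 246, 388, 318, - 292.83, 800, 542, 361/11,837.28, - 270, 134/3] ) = [ - 710,  -  692, - 691 ,-435.87, - 292.83, - 270,  -  246, - 103,-265/8,361/11, 134/3,318, 388, 542, 647,800, 837.28]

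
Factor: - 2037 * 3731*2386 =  - 18133712142=- 2^1 * 3^1*7^2*13^1*41^1*97^1*1193^1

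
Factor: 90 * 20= 1800=   2^3*3^2*5^2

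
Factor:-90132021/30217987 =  - 3^4*7^2*751^(-1)*22709^1*40237^( - 1) 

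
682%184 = 130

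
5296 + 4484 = 9780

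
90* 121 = 10890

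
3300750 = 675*4890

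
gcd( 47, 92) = 1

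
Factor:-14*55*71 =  -54670 =- 2^1 * 5^1*7^1 *11^1*71^1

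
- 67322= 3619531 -3686853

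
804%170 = 124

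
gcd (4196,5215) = 1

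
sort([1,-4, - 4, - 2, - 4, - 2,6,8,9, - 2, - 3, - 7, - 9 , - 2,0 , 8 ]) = [ - 9, - 7 , - 4, - 4, - 4 , - 3,-2, - 2, - 2, - 2,0,1, 6,8, 8,9]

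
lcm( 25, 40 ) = 200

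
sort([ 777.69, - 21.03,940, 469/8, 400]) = [ -21.03, 469/8, 400, 777.69, 940 ] 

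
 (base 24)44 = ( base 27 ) 3j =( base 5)400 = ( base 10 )100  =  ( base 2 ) 1100100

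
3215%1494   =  227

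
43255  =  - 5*( - 8651)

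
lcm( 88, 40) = 440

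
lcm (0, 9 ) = 0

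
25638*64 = 1640832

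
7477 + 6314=13791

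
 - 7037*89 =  - 626293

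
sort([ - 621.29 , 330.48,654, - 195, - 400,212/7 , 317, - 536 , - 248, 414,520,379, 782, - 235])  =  [-621.29, -536 , - 400,-248, - 235,-195,212/7 , 317, 330.48,  379,414, 520,654, 782]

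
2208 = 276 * 8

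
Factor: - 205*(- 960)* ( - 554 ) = - 2^7*3^1 * 5^2 *41^1*277^1 = -109027200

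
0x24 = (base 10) 36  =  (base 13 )2A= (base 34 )12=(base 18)20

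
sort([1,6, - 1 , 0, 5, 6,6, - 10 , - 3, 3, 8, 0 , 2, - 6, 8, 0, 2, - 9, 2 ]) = [-10, - 9,- 6,  -  3,  -  1,0,0, 0, 1, 2,2, 2, 3, 5,6, 6,  6, 8, 8 ] 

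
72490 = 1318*55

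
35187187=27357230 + 7829957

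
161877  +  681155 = 843032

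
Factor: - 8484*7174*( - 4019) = 244613284104 = 2^3*3^1*7^1* 17^1*101^1*211^1 * 4019^1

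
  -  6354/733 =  - 6354/733 = - 8.67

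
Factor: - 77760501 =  - 3^1* 7^3 * 13^1*5813^1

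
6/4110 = 1/685 = 0.00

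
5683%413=314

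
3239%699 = 443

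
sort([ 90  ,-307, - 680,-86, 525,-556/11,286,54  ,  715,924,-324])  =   [ - 680 , - 324,-307,- 86, - 556/11,54,90 , 286,525,715 , 924 ] 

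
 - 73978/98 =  - 755 + 6/49=- 754.88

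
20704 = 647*32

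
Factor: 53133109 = 17^1*79^1 *39563^1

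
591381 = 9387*63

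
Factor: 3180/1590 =2 = 2^1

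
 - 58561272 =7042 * (-8316)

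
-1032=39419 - 40451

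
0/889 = 0 = 0.00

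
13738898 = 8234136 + 5504762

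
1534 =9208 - 7674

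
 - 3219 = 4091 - 7310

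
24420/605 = 444/11 = 40.36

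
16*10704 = 171264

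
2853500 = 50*57070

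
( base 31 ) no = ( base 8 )1341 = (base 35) l2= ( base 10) 737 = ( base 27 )108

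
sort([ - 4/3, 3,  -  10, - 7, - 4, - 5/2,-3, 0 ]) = [ - 10, - 7, - 4, - 3, - 5/2 , - 4/3, 0, 3 ]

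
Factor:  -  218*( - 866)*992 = 187277696 = 2^7 * 31^1*109^1* 433^1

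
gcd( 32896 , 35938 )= 2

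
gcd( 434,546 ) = 14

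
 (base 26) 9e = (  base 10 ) 248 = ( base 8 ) 370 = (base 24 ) a8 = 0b11111000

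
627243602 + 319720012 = 946963614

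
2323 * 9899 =22995377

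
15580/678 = 7790/339 = 22.98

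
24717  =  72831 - 48114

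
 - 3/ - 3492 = 1/1164 = 0.00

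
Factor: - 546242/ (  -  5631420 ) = 2^(-1 )*3^(-1 )*5^(-1)*17^(- 1 )* 113^1*2417^1*5521^(-1)  =  273121/2815710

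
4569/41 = 4569/41 = 111.44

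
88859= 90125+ - 1266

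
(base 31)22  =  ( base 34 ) 1u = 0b1000000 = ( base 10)64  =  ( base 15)44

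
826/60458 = 413/30229 = 0.01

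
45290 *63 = 2853270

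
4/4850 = 2/2425 = 0.00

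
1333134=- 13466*( - 99)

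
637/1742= 49/134 = 0.37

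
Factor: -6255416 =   -  2^3*29^1  *  59^1 * 457^1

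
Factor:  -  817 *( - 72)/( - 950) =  - 2^2*3^2*5^(-2)*43^1 = - 1548/25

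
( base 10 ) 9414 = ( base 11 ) 7089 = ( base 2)10010011000110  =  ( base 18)1B10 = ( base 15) 2bc9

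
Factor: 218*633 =137994 = 2^1*3^1*109^1 * 211^1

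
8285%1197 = 1103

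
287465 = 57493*5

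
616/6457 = 56/587 = 0.10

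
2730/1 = 2730 = 2730.00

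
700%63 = 7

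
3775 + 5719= 9494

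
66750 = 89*750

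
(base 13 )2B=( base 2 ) 100101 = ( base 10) 37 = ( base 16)25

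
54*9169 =495126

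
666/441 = 1+25/49 = 1.51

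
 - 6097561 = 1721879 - 7819440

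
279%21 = 6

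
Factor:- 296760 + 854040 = 2^5 * 3^4*5^1*43^1 = 557280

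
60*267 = 16020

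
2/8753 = 2/8753 = 0.00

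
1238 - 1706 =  - 468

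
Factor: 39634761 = 3^1 * 13211587^1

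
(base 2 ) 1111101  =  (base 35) 3k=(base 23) 5A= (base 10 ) 125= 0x7D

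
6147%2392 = 1363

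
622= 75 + 547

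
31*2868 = 88908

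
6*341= 2046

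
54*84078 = 4540212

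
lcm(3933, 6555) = 19665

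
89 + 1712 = 1801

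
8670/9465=578/631=0.92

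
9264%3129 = 3006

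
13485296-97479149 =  - 83993853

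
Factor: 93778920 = 2^3*3^2 * 5^1*331^1*787^1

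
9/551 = 9/551 = 0.02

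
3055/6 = 3055/6 = 509.17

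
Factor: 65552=2^4*17^1*241^1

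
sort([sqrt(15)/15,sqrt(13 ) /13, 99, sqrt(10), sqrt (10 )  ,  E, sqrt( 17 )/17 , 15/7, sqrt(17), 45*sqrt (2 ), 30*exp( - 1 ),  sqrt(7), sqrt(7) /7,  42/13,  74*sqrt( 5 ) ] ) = [ sqrt( 17) /17, sqrt(15 )/15,sqrt( 13 ) /13,  sqrt(7 )/7,15/7 , sqrt( 7), E, sqrt(10 ), sqrt(10), 42/13, sqrt( 17), 30*exp( - 1), 45*sqrt (2 ), 99, 74*sqrt ( 5 )]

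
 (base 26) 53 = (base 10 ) 133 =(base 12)b1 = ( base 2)10000101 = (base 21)67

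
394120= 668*590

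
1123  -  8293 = -7170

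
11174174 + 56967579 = 68141753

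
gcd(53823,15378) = 7689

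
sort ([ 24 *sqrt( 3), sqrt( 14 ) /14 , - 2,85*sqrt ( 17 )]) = [ - 2,  sqrt(14 )/14,24*sqrt(3),85*sqrt(17 ) ]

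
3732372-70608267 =  -  66875895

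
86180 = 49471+36709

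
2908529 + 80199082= 83107611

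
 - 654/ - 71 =654/71 = 9.21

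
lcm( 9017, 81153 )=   81153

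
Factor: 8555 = 5^1*29^1*59^1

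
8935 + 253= 9188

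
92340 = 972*95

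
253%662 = 253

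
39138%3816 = 978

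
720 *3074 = 2213280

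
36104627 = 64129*563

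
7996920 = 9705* 824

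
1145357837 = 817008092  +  328349745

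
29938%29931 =7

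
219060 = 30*7302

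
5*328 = 1640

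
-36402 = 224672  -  261074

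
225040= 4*56260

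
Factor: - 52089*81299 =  - 4234783611= - 3^1*97^1*179^1*81299^1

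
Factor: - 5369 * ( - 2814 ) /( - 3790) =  - 3^1 * 5^( - 1)  *  7^2 * 13^1*59^1* 67^1*379^( - 1) = - 7554183/1895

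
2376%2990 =2376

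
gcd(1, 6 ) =1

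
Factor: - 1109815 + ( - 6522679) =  - 7632494 = -  2^1*1039^1 * 3673^1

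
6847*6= 41082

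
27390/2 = 13695 = 13695.00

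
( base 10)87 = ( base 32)2N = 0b1010111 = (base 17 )52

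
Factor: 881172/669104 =2^(-2 )*3^3*19^(-1 )*31^(-1)*41^1*71^( - 1 )*199^1 = 220293/167276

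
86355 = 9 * 9595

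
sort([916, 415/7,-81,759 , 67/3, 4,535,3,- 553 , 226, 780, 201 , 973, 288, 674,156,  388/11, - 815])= [ - 815, - 553, - 81,  3, 4, 67/3, 388/11,415/7 , 156,201, 226, 288 , 535,674, 759, 780,916, 973] 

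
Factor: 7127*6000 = 42762000 = 2^4*3^1*5^3*7127^1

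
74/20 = 37/10 = 3.70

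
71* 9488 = 673648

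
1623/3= 541 = 541.00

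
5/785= 1/157=0.01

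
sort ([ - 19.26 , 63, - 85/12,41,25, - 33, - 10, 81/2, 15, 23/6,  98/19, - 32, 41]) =[-33,  -  32, - 19.26  , - 10, - 85/12, 23/6,98/19, 15, 25, 81/2,41,  41, 63] 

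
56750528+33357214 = 90107742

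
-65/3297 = -1+3232/3297 = -0.02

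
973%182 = 63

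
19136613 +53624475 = 72761088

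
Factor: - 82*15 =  - 1230 = - 2^1*3^1*5^1 * 41^1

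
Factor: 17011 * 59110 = 1005520210 = 2^1*5^1* 23^1 * 257^1 *17011^1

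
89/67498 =89/67498= 0.00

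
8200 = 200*41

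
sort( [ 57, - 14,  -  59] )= [ - 59, - 14,57 ]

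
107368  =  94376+12992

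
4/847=4/847  =  0.00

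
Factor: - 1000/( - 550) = 2^2*5^1 * 11^( - 1) =20/11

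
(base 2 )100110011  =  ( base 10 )307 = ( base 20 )F7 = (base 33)9A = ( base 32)9J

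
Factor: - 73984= - 2^8*17^2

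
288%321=288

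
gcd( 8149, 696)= 29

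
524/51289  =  524/51289 = 0.01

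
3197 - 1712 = 1485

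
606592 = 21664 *28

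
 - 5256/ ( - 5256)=1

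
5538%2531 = 476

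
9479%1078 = 855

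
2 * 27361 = 54722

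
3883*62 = 240746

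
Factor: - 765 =- 3^2*5^1 * 17^1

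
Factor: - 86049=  - 3^3 *3187^1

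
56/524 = 14/131= 0.11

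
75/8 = 9+ 3/8 = 9.38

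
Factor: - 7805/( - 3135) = 1561/627 = 3^(-1)*7^1 * 11^( - 1)*19^( - 1)*223^1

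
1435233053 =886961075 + 548271978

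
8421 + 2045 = 10466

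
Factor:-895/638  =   - 2^( - 1 ) * 5^1*11^( - 1)*29^(  -  1) * 179^1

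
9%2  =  1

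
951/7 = 135 + 6/7 = 135.86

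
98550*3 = 295650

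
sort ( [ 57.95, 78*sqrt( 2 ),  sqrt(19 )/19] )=[sqrt( 19 ) /19, 57.95, 78*sqrt(2)] 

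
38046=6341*6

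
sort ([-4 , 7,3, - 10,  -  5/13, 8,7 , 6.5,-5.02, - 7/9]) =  [ -10,-5.02,-4, - 7/9, - 5/13,3,6.5,7,  7,8 ] 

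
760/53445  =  152/10689 = 0.01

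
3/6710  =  3/6710=   0.00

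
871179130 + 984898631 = 1856077761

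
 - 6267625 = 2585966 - 8853591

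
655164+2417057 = 3072221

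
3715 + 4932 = 8647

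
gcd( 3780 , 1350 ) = 270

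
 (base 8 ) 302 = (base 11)167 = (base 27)75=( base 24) 82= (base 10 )194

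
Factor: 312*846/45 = 2^4*3^1*5^( - 1)*13^1 * 47^1 = 29328/5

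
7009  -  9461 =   -  2452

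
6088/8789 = 6088/8789 = 0.69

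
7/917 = 1/131 = 0.01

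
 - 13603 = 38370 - 51973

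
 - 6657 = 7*( -951) 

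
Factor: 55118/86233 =2^1 *31^1 * 97^( - 1) =62/97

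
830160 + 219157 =1049317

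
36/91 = 36/91 =0.40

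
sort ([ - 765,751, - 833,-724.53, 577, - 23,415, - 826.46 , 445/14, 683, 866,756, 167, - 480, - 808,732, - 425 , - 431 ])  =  [ - 833, - 826.46, - 808, - 765, - 724.53, - 480,-431,  -  425, - 23,  445/14,167, 415,577,683,732,751, 756, 866]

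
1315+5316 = 6631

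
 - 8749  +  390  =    -  8359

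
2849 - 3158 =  - 309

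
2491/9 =2491/9 = 276.78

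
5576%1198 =784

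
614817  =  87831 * 7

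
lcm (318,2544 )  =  2544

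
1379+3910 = 5289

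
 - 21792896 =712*( - 30608)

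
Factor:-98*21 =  - 2058 = - 2^1*3^1*7^3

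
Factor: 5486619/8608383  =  49429/77553 = 3^( - 2 )*7^( - 1)*1231^( - 1)*49429^1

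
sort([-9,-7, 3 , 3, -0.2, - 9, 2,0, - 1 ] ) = [ - 9, - 9, - 7, - 1,  -  0.2, 0  ,  2, 3,3 ]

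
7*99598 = 697186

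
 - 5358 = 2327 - 7685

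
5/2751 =5/2751 = 0.00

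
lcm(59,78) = 4602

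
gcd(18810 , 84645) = 9405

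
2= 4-2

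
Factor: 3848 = 2^3*13^1*37^1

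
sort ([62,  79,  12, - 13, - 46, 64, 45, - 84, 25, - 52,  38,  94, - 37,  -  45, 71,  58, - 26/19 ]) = [ - 84,  -  52, - 46 , - 45, - 37 , - 13,-26/19,  12,25,38, 45, 58,62,  64,71, 79, 94 ]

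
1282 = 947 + 335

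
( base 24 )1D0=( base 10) 888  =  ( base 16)378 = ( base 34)q4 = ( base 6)4040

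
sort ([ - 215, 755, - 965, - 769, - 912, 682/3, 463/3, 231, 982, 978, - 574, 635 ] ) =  [ - 965, - 912, - 769, - 574,-215,463/3,682/3, 231, 635,  755, 978, 982 ] 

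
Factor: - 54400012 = -2^2*13600003^1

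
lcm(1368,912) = 2736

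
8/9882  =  4/4941  =  0.00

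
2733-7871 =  - 5138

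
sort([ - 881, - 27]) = [ - 881, - 27]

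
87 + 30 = 117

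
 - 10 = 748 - 758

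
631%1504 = 631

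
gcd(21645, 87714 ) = 9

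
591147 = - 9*( - 65683 )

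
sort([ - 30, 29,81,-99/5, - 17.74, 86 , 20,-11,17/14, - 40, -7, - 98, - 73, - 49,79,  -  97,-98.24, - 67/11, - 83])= [ -98.24, - 98, -97,  -  83,-73, - 49, - 40, - 30,-99/5, - 17.74, - 11, - 7, - 67/11,17/14,20, 29, 79,81,  86 ]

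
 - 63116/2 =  - 31558 = - 31558.00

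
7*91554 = 640878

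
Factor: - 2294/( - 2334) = 1147/1167 = 3^ ( - 1)*31^1*37^1*389^(  -  1)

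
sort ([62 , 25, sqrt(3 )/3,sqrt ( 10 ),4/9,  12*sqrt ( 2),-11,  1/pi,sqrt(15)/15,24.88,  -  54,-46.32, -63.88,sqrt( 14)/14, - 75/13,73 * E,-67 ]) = [- 67,-63.88,-54,-46.32,-11,-75/13 , sqrt( 15) /15,sqrt ( 14)/14,1/pi,4/9,sqrt(3 ) /3,sqrt( 10),12*sqrt( 2), 24.88,25, 62,  73*E] 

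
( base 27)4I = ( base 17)77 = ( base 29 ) 4a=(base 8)176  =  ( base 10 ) 126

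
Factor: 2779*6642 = 18458118 = 2^1*3^4*7^1*41^1*397^1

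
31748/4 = 7937 = 7937.00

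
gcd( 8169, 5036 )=1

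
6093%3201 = 2892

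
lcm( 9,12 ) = 36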